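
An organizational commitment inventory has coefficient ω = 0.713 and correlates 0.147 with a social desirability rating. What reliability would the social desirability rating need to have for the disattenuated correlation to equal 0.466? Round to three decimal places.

0.140

r_true = r_obs / √(r_xx · r_yy) ⇒ 0.466 = 0.147 / √(0.713 · r_yy).
√(0.713 · r_yy) = 0.147 / 0.466 = 0.3155; 0.713 · r_yy = 0.0995; r_yy = 0.0995 / 0.713 ≈ 0.140.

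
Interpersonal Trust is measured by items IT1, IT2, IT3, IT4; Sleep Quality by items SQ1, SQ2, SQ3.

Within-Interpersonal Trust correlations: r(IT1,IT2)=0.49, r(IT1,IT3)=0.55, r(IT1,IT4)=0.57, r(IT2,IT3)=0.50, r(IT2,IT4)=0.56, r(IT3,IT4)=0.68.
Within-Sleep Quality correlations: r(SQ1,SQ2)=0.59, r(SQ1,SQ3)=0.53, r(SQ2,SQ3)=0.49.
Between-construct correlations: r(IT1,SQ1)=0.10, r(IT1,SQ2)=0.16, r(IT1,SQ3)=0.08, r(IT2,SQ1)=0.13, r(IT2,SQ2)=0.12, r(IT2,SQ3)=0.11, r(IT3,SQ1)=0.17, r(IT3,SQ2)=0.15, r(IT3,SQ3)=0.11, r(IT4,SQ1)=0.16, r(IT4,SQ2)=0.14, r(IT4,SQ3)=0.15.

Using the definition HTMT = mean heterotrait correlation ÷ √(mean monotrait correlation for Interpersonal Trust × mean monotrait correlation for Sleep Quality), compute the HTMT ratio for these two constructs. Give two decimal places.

Between-construct mean = 1.58/12 = 0.1317.
Mean within-IT = 3.35/6 = 0.5583; mean within-SQ = 1.61/3 = 0.5367.
Geometric mean = √(0.5583 × 0.5367) = 0.5474.
HTMT = 0.1317 / 0.5474 = 0.24.

0.24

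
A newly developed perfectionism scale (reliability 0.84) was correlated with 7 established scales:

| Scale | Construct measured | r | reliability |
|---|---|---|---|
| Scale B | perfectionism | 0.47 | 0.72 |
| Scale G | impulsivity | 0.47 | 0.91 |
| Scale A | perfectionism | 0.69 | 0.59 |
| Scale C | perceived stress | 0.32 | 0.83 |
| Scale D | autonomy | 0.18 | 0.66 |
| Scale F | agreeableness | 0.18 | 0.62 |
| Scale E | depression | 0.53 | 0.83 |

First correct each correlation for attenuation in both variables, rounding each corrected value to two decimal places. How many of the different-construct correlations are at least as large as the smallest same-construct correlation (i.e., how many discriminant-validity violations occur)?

1

Disattenuated r (r / √(r_scale · r_new)):
  Scale B (conv): 0.47 / √(0.72·0.84) = 0.60
  Scale G (disc): 0.47 / √(0.91·0.84) = 0.54
  Scale A (conv): 0.69 / √(0.59·0.84) = 0.98
  Scale C (disc): 0.32 / √(0.83·0.84) = 0.38
  Scale D (disc): 0.18 / √(0.66·0.84) = 0.24
  Scale F (disc): 0.18 / √(0.62·0.84) = 0.25
  Scale E (disc): 0.53 / √(0.83·0.84) = 0.63
Smallest convergent = 0.60. Discriminant values: 0.54, 0.38, 0.24, 0.25, 0.63; count ≥ 0.60 → 1.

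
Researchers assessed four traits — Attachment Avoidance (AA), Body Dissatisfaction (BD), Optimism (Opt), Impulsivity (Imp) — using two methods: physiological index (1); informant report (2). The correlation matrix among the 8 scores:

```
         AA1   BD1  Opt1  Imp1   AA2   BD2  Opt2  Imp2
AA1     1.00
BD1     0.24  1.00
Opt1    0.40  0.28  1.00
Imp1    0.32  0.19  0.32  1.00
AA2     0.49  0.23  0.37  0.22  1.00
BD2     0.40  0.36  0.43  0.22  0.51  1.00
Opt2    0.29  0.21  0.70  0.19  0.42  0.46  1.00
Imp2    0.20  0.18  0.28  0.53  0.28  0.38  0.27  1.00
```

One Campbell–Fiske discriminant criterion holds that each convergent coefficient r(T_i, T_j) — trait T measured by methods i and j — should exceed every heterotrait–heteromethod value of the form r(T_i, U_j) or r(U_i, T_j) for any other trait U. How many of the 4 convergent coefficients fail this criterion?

1

Convergent coefficients and their comparison sets:
AA (methods 1·2): 0.49 vs {0.40, 0.23, 0.29, 0.37, 0.20, 0.22} → pass.
BD (methods 1·2): 0.36 vs {0.23, 0.40, 0.21, 0.43, 0.18, 0.22} → fail.
Opt (methods 1·2): 0.70 vs {0.37, 0.29, 0.43, 0.21, 0.28, 0.19} → pass.
Imp (methods 1·2): 0.53 vs {0.22, 0.20, 0.22, 0.18, 0.19, 0.28} → pass.
1 of 4 fail.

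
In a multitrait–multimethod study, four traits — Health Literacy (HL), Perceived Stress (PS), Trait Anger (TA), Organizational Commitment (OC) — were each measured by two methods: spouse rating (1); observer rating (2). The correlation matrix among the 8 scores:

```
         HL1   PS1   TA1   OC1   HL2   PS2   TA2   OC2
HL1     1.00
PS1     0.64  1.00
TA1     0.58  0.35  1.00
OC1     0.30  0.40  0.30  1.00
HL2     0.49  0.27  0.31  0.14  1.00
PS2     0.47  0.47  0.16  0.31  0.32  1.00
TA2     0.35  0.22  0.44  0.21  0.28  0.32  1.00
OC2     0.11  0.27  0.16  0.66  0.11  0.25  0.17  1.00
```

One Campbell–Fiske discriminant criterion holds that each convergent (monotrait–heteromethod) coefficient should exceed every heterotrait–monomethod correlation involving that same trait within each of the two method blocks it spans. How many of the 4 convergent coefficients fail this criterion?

3

Convergent coefficients and their comparison sets:
HL (methods 1·2): 0.49 vs {0.64, 0.32, 0.58, 0.28, 0.30, 0.11} → fail.
PS (methods 1·2): 0.47 vs {0.64, 0.32, 0.35, 0.32, 0.40, 0.25} → fail.
TA (methods 1·2): 0.44 vs {0.58, 0.28, 0.35, 0.32, 0.30, 0.17} → fail.
OC (methods 1·2): 0.66 vs {0.30, 0.11, 0.40, 0.25, 0.30, 0.17} → pass.
3 of 4 fail.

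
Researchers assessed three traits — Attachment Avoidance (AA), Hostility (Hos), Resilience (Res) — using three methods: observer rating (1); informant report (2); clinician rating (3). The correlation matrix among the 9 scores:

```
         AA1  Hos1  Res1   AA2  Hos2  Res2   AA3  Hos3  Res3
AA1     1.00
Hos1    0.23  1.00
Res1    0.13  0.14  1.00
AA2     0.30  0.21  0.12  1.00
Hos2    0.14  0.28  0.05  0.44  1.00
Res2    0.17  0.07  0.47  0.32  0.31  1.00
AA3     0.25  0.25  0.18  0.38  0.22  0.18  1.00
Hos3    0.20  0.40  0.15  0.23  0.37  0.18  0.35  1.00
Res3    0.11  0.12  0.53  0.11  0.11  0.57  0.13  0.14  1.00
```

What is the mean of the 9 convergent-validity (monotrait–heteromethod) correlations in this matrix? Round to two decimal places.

0.39

Convergent values: 0.30, 0.25, 0.38, 0.28, 0.40, 0.37, 0.47, 0.53, 0.57; mean = 3.55/9 = 0.39.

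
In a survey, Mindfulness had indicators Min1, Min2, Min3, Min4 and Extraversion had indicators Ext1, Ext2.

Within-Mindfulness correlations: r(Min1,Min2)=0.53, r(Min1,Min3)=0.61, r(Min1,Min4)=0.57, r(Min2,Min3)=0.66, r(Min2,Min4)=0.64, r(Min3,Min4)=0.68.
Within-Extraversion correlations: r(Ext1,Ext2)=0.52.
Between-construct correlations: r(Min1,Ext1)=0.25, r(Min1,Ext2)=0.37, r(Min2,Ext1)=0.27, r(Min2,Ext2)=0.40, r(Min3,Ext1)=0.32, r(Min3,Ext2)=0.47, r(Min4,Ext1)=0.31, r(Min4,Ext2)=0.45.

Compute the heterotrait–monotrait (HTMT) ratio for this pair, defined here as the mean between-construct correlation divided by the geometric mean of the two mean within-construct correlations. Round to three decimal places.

0.628

Between-construct mean = 2.84/8 = 0.3550.
Mean within-Min = 3.69/6 = 0.6150; mean within-Ext = 0.52/1 = 0.5200.
Geometric mean = √(0.6150 × 0.5200) = 0.5655.
HTMT = 0.3550 / 0.5655 = 0.628.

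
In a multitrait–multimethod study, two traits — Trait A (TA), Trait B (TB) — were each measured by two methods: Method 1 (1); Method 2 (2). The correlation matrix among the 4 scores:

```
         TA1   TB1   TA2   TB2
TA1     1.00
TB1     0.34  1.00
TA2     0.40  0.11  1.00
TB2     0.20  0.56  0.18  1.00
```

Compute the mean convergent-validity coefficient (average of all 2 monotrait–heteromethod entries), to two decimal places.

Convergent values: 0.40, 0.56; mean = 0.96/2 = 0.48.

0.48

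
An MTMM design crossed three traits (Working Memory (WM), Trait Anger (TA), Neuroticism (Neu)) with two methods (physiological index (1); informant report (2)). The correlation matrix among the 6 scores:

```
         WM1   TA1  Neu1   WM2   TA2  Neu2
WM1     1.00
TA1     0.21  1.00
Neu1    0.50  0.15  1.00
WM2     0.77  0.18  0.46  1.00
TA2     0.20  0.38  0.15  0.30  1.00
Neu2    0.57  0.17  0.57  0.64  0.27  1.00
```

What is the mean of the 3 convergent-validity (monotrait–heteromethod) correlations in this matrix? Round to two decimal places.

Convergent values: 0.77, 0.38, 0.57; mean = 1.72/3 = 0.57.

0.57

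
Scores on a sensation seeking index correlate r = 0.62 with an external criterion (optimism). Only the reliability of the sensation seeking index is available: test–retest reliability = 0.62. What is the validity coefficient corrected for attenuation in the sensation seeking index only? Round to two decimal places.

0.79

Single correction: r_c = r_obs / √r_xx = 0.62 / √0.62 = 0.62 / 0.7874 ≈ 0.79.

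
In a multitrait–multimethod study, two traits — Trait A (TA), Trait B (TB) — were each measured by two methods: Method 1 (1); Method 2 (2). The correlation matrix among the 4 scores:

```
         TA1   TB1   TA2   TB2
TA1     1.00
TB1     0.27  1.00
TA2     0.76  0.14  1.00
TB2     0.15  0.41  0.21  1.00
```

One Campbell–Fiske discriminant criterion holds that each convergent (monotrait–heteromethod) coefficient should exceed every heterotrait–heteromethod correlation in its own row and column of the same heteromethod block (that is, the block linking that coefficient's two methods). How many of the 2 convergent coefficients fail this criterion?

Checking each validity diagonal entry against its comparison values:
TA (methods 1·2): 0.76 vs {0.15, 0.14} → pass.
TB (methods 1·2): 0.41 vs {0.14, 0.15} → pass.
0 of 2 fail.

0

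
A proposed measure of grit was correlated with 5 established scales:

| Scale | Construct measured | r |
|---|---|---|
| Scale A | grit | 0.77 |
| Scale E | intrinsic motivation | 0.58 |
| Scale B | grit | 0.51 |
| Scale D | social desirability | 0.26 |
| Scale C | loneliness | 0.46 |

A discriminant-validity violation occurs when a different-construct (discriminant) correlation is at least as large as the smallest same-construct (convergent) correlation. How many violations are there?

1

Convergent (same construct = grit): Scale A, Scale B.
Smallest convergent = 0.51. Discriminant values: 0.58, 0.26, 0.46; count ≥ 0.51 → 1.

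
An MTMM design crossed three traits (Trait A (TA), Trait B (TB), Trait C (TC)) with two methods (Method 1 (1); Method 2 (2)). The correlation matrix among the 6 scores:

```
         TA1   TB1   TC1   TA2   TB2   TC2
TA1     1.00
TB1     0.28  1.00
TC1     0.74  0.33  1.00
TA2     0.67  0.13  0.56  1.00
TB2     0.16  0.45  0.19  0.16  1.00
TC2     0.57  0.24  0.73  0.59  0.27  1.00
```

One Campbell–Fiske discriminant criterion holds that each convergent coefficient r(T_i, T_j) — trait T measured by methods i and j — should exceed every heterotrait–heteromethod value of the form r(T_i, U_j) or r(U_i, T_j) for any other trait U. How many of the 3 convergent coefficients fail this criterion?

0

Each convergent coefficient versus the relevant comparison correlations:
TA (methods 1·2): 0.67 vs {0.16, 0.13, 0.57, 0.56} → pass.
TB (methods 1·2): 0.45 vs {0.13, 0.16, 0.24, 0.19} → pass.
TC (methods 1·2): 0.73 vs {0.56, 0.57, 0.19, 0.24} → pass.
0 of 3 fail.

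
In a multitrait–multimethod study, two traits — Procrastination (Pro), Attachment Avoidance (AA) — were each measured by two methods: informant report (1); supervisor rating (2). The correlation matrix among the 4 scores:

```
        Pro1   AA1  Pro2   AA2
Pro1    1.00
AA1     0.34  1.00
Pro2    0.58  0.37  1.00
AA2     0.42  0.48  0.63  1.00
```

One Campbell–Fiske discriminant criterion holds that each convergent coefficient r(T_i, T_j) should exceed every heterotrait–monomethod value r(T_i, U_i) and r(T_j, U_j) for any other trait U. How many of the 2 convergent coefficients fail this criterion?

2

Checking each validity diagonal entry against its comparison values:
Pro (methods 1·2): 0.58 vs {0.34, 0.63} → fail.
AA (methods 1·2): 0.48 vs {0.34, 0.63} → fail.
2 of 2 fail.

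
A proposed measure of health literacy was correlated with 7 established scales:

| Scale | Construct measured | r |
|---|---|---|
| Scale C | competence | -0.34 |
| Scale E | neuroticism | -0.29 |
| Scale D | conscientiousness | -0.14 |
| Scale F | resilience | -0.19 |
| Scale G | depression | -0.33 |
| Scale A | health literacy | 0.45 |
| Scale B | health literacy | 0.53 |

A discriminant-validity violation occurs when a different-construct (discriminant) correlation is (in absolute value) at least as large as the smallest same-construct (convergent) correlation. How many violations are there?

0

Convergent (same construct = health literacy): Scale A, Scale B.
Smallest convergent = 0.45. Discriminant |r|: 0.34, 0.29, 0.14, 0.19, 0.33; count ≥ 0.45 → 0.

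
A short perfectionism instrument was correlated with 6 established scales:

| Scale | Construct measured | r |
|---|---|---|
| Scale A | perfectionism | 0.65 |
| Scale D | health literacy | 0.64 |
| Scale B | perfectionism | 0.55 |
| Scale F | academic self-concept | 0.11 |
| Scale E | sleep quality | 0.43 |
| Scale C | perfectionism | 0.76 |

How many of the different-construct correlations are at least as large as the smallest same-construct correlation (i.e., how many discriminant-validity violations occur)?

1

Convergent (same construct = perfectionism): Scale A, Scale B, Scale C.
Smallest convergent = 0.55. Discriminant values: 0.64, 0.11, 0.43; count ≥ 0.55 → 1.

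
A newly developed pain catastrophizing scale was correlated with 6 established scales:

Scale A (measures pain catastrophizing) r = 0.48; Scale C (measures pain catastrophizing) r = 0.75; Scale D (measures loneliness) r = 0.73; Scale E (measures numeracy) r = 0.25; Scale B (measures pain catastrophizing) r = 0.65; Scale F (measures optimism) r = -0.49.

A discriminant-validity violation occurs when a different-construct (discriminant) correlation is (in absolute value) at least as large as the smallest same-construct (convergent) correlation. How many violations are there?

Convergent (same construct = pain catastrophizing): Scale A, Scale C, Scale B.
Smallest convergent = 0.48. Discriminant |r|: 0.73, 0.25, 0.49; count ≥ 0.48 → 2.

2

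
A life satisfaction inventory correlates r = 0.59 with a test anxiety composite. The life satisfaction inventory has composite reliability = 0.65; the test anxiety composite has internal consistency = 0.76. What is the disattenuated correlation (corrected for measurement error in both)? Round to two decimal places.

0.84

r_true = r_obs / √(r_xx · r_yy) = 0.59 / √(0.65 × 0.76) = 0.59 / √0.4940 = 0.59 / 0.7029 ≈ 0.84.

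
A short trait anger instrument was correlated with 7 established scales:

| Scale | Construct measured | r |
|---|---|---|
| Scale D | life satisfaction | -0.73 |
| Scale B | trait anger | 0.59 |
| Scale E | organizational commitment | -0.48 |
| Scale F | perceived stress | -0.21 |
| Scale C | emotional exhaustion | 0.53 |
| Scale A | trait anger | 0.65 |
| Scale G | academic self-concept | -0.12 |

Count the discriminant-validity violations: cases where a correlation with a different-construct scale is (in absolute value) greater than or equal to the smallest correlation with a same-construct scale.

1

Convergent (same construct = trait anger): Scale B, Scale A.
Smallest convergent = 0.59. Discriminant |r|: 0.73, 0.48, 0.21, 0.53, 0.12; count ≥ 0.59 → 1.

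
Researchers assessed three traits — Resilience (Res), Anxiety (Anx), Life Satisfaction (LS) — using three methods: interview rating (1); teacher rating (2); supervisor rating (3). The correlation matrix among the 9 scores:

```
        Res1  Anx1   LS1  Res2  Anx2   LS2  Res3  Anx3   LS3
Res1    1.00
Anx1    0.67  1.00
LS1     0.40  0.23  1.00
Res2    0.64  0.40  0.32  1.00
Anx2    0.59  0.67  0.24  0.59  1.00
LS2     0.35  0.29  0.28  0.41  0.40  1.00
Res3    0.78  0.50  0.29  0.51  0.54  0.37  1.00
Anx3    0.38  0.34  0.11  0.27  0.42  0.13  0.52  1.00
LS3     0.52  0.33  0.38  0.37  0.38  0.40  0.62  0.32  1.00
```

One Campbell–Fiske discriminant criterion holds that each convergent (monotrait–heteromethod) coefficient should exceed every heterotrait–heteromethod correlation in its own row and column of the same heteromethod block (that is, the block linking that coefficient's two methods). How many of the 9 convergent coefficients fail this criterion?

5

Each convergent coefficient versus the relevant comparison correlations:
Res (methods 1·2): 0.64 vs {0.59, 0.40, 0.35, 0.32} → pass.
Res (methods 1·3): 0.78 vs {0.38, 0.50, 0.52, 0.29} → pass.
Res (methods 2·3): 0.51 vs {0.27, 0.54, 0.37, 0.37} → fail.
Anx (methods 1·2): 0.67 vs {0.40, 0.59, 0.29, 0.24} → pass.
Anx (methods 1·3): 0.34 vs {0.50, 0.38, 0.33, 0.11} → fail.
Anx (methods 2·3): 0.42 vs {0.54, 0.27, 0.38, 0.13} → fail.
LS (methods 1·2): 0.28 vs {0.32, 0.35, 0.24, 0.29} → fail.
LS (methods 1·3): 0.38 vs {0.29, 0.52, 0.11, 0.33} → fail.
LS (methods 2·3): 0.40 vs {0.37, 0.37, 0.13, 0.38} → pass.
5 of 9 fail.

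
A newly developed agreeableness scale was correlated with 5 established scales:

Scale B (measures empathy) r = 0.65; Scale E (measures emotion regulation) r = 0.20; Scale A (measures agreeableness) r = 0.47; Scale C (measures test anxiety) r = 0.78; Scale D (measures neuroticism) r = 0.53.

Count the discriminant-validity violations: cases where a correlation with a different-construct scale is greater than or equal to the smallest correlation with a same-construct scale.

Convergent (same construct = agreeableness): Scale A.
Smallest convergent = 0.47. Discriminant values: 0.65, 0.20, 0.78, 0.53; count ≥ 0.47 → 3.

3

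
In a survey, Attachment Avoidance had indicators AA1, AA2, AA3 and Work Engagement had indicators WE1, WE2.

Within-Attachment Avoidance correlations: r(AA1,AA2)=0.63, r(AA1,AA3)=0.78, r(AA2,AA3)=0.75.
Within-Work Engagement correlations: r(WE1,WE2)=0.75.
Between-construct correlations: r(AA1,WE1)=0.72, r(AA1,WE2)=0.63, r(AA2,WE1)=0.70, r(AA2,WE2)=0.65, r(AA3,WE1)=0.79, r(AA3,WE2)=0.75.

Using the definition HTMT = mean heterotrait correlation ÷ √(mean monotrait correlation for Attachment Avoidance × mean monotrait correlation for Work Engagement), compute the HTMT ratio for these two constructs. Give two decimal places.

Mean between = 4.24/6 = 0.7067.
Mean within-AA = 2.16/3 = 0.7200; mean within-WE = 0.75/1 = 0.7500.
Geometric mean = √(0.7200 × 0.7500) = 0.7348.
HTMT = 0.7067 / 0.7348 = 0.96.

0.96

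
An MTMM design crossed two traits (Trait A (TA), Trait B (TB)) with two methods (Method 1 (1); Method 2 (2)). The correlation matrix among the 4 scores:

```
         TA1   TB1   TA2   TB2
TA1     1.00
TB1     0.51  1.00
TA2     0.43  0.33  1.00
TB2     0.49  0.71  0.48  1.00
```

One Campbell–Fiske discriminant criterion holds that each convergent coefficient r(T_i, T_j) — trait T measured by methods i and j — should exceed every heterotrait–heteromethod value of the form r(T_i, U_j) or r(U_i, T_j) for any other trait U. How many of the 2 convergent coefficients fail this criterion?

1

Each convergent coefficient versus the relevant comparison correlations:
TA (methods 1·2): 0.43 vs {0.49, 0.33} → fail.
TB (methods 1·2): 0.71 vs {0.33, 0.49} → pass.
1 of 2 fail.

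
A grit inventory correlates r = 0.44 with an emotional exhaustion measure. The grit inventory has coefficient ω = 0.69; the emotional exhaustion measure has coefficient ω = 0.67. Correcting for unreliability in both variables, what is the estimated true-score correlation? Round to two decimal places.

0.65

r_true = r_obs / √(r_xx · r_yy) = 0.44 / √(0.69 × 0.67) = 0.44 / √0.4623 = 0.44 / 0.6799 ≈ 0.65.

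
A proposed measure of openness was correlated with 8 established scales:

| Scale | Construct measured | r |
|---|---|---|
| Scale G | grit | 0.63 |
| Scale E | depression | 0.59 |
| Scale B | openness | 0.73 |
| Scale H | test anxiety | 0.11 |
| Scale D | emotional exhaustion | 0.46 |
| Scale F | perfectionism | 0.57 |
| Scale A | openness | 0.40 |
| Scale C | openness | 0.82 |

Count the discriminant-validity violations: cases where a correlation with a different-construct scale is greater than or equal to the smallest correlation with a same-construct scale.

4

Convergent (same construct = openness): Scale B, Scale A, Scale C.
Smallest convergent = 0.40. Discriminant values: 0.63, 0.59, 0.11, 0.46, 0.57; count ≥ 0.40 → 4.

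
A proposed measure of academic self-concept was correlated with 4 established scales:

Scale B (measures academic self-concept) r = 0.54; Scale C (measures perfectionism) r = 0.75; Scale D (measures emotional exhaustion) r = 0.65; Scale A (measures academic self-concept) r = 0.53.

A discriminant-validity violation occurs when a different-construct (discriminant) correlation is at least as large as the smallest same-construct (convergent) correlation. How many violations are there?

2

Convergent (same construct = academic self-concept): Scale B, Scale A.
Smallest convergent = 0.53. Discriminant values: 0.75, 0.65; count ≥ 0.53 → 2.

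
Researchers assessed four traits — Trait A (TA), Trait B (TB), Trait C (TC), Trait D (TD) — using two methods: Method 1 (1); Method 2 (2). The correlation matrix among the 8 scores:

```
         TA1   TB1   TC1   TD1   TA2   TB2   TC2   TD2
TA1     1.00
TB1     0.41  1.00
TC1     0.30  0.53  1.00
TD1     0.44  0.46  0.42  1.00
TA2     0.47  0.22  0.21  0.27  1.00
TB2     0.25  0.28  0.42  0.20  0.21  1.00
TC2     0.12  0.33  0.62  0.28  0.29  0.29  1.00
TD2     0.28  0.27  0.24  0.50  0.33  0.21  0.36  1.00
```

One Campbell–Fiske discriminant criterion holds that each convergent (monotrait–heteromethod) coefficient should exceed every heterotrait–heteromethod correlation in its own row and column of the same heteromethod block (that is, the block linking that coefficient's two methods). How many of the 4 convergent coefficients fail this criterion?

Each convergent coefficient versus the relevant comparison correlations:
TA (methods 1·2): 0.47 vs {0.25, 0.22, 0.12, 0.21, 0.28, 0.27} → pass.
TB (methods 1·2): 0.28 vs {0.22, 0.25, 0.33, 0.42, 0.27, 0.20} → fail.
TC (methods 1·2): 0.62 vs {0.21, 0.12, 0.42, 0.33, 0.24, 0.28} → pass.
TD (methods 1·2): 0.50 vs {0.27, 0.28, 0.20, 0.27, 0.28, 0.24} → pass.
1 of 4 fail.

1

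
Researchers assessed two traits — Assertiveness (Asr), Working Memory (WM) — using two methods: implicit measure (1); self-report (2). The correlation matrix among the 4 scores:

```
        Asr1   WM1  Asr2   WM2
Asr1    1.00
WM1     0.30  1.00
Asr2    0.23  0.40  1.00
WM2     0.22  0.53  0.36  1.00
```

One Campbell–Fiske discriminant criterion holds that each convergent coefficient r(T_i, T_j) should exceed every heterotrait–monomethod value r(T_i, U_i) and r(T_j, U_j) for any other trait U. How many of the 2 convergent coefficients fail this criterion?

1

Checking each validity diagonal entry against its comparison values:
Asr (methods 1·2): 0.23 vs {0.30, 0.36} → fail.
WM (methods 1·2): 0.53 vs {0.30, 0.36} → pass.
1 of 2 fail.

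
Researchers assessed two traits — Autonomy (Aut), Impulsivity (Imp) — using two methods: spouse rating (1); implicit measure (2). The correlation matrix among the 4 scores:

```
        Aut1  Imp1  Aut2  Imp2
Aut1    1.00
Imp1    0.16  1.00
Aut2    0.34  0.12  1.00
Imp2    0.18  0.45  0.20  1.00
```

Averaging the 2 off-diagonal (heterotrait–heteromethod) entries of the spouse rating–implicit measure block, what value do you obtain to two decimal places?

HTHM values (method 1 × method 2): 0.18, 0.12; mean = 0.30/2 = 0.15.

0.15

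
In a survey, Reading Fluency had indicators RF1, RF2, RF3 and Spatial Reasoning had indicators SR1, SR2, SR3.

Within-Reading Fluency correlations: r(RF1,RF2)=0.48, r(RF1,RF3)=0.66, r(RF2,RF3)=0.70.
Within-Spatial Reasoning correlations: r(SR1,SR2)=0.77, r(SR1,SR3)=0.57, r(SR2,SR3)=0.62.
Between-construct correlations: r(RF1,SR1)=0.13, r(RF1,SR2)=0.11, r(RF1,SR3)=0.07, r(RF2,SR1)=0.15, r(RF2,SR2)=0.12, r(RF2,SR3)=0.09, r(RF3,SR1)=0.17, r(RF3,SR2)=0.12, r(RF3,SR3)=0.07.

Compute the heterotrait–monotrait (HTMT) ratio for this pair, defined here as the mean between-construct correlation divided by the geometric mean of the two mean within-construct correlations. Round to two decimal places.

0.18

Mean between = 1.03/9 = 0.1144.
Mean within-RF = 1.84/3 = 0.6133; mean within-SR = 1.96/3 = 0.6533.
Geometric mean = √(0.6133 × 0.6533) = 0.6330.
HTMT = 0.1144 / 0.6330 = 0.18.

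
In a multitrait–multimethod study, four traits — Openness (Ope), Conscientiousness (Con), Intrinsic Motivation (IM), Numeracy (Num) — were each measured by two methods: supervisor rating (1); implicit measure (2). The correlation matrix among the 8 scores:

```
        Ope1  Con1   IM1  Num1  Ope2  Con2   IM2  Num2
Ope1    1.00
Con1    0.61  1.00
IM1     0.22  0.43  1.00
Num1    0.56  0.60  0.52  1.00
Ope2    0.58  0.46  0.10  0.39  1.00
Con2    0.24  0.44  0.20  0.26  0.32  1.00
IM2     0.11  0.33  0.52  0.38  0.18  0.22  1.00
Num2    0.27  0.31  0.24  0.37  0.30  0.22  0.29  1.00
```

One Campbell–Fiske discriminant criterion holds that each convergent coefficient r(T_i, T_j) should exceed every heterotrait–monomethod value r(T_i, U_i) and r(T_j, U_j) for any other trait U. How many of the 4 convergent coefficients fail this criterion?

4

Convergent coefficients and their comparison sets:
Ope (methods 1·2): 0.58 vs {0.61, 0.32, 0.22, 0.18, 0.56, 0.30} → fail.
Con (methods 1·2): 0.44 vs {0.61, 0.32, 0.43, 0.22, 0.60, 0.22} → fail.
IM (methods 1·2): 0.52 vs {0.22, 0.18, 0.43, 0.22, 0.52, 0.29} → fail.
Num (methods 1·2): 0.37 vs {0.56, 0.30, 0.60, 0.22, 0.52, 0.29} → fail.
4 of 4 fail.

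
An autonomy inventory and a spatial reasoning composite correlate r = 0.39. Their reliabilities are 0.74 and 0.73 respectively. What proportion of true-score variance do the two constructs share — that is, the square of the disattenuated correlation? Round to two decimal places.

0.28

Disattenuated r = 0.39 / √(0.74 × 0.73) = 0.39 / 0.7350 = 0.5306.
Shared true-score variance = 0.5306² = 0.2815 ≈ 0.28.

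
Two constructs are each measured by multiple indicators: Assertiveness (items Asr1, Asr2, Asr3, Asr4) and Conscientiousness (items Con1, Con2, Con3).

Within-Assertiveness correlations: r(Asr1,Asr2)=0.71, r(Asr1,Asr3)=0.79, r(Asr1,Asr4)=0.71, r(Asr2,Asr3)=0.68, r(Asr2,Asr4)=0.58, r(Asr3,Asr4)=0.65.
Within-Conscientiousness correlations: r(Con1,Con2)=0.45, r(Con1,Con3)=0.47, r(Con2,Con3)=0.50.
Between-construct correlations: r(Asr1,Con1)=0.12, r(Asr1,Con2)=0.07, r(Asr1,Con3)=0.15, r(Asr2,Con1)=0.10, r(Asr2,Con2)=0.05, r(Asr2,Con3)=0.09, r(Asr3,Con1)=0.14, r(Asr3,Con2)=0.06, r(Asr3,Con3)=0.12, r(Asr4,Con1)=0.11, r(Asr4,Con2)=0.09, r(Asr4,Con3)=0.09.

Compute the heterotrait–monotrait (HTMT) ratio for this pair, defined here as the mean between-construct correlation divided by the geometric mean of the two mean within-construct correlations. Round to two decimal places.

Mean between = 1.19/12 = 0.0992.
Mean within-Asr = 4.12/6 = 0.6867; mean within-Con = 1.42/3 = 0.4733.
Geometric mean = √(0.6867 × 0.4733) = 0.5701.
HTMT = 0.0992 / 0.5701 = 0.17.

0.17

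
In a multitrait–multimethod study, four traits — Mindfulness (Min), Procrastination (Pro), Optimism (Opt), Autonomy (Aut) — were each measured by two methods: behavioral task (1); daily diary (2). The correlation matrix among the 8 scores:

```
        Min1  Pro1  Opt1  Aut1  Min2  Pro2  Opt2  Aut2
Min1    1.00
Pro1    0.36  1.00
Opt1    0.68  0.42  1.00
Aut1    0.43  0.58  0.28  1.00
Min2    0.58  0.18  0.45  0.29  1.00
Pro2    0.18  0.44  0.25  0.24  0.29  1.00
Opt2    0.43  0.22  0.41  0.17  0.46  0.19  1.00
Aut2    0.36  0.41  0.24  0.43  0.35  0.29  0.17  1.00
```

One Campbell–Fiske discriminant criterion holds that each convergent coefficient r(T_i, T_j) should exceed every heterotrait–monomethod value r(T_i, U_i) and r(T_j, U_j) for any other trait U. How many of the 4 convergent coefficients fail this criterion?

Convergent coefficients and their comparison sets:
Min (methods 1·2): 0.58 vs {0.36, 0.29, 0.68, 0.46, 0.43, 0.35} → fail.
Pro (methods 1·2): 0.44 vs {0.36, 0.29, 0.42, 0.19, 0.58, 0.29} → fail.
Opt (methods 1·2): 0.41 vs {0.68, 0.46, 0.42, 0.19, 0.28, 0.17} → fail.
Aut (methods 1·2): 0.43 vs {0.43, 0.35, 0.58, 0.29, 0.28, 0.17} → fail.
4 of 4 fail.

4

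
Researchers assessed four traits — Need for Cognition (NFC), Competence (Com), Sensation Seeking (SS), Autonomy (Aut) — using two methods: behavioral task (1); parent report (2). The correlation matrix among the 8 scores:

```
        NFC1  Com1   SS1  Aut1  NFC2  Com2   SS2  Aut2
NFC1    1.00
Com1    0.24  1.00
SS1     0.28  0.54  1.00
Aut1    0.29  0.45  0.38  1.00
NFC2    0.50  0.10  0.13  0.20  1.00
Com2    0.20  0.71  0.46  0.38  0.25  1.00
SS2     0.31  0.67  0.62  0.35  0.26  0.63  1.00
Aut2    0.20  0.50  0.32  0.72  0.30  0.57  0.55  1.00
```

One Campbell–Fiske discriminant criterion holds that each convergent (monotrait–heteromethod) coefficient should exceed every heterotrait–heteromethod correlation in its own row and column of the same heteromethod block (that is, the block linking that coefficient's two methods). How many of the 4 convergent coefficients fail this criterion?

1

Convergent coefficients and their comparison sets:
NFC (methods 1·2): 0.50 vs {0.20, 0.10, 0.31, 0.13, 0.20, 0.20} → pass.
Com (methods 1·2): 0.71 vs {0.10, 0.20, 0.67, 0.46, 0.50, 0.38} → pass.
SS (methods 1·2): 0.62 vs {0.13, 0.31, 0.46, 0.67, 0.32, 0.35} → fail.
Aut (methods 1·2): 0.72 vs {0.20, 0.20, 0.38, 0.50, 0.35, 0.32} → pass.
1 of 4 fail.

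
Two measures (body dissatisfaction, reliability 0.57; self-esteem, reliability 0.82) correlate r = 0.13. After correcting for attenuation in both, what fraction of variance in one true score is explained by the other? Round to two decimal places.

Disattenuated r = 0.13 / √(0.57 × 0.82) = 0.13 / 0.6837 = 0.1901.
Shared true-score variance = 0.1901² = 0.0361 ≈ 0.04.

0.04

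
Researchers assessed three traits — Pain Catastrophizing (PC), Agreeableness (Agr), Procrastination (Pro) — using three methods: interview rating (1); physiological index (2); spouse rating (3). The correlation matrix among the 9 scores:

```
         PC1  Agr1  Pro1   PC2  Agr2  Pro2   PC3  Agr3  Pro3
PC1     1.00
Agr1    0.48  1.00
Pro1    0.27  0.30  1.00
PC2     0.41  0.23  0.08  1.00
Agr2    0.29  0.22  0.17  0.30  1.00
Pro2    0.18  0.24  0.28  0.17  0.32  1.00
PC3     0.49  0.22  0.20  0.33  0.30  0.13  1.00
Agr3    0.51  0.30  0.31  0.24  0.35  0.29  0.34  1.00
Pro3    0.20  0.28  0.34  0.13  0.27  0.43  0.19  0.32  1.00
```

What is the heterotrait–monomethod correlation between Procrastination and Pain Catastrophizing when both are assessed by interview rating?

0.27

Different traits, same method: r(Pro1, PC1) = 0.27.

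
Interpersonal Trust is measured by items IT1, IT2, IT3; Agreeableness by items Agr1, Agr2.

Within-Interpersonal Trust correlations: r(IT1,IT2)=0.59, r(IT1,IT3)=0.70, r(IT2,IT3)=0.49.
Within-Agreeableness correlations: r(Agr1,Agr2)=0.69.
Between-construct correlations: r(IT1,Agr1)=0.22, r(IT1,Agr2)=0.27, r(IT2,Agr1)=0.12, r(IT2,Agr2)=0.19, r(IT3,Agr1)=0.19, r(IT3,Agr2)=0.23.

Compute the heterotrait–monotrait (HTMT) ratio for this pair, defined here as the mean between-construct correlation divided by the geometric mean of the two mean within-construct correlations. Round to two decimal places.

Mean heterotrait r = 1.22/6 = 0.2033.
Mean within-IT = 1.78/3 = 0.5933; mean within-Agr = 0.69/1 = 0.6900.
Geometric mean = √(0.5933 × 0.6900) = 0.6398.
HTMT = 0.2033 / 0.6398 = 0.32.

0.32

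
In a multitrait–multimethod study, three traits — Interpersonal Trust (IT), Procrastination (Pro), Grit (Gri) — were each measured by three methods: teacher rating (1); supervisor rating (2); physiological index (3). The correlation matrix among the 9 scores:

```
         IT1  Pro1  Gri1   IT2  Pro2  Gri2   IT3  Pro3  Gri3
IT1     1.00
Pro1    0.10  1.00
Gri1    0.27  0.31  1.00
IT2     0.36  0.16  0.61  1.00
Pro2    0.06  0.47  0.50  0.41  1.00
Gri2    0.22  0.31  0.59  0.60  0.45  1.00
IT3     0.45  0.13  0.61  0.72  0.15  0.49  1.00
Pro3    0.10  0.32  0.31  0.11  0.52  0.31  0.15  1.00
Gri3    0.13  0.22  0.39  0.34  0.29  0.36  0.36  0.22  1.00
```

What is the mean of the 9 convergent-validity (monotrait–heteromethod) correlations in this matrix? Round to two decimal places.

0.46

Convergent values: 0.36, 0.45, 0.72, 0.47, 0.32, 0.52, 0.59, 0.39, 0.36; mean = 4.18/9 = 0.46.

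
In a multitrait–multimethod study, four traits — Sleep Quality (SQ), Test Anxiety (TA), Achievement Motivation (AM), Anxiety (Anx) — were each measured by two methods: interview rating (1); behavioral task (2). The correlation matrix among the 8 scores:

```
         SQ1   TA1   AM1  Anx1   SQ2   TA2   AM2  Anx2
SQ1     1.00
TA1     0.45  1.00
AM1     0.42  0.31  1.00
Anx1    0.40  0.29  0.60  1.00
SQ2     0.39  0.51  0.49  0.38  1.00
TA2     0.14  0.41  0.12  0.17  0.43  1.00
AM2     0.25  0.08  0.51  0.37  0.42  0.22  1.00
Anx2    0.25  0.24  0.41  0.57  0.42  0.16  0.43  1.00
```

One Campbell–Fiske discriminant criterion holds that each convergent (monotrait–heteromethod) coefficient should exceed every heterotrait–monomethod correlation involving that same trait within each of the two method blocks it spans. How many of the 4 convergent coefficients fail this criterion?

4

Checking each validity diagonal entry against its comparison values:
SQ (methods 1·2): 0.39 vs {0.45, 0.43, 0.42, 0.42, 0.40, 0.42} → fail.
TA (methods 1·2): 0.41 vs {0.45, 0.43, 0.31, 0.22, 0.29, 0.16} → fail.
AM (methods 1·2): 0.51 vs {0.42, 0.42, 0.31, 0.22, 0.60, 0.43} → fail.
Anx (methods 1·2): 0.57 vs {0.40, 0.42, 0.29, 0.16, 0.60, 0.43} → fail.
4 of 4 fail.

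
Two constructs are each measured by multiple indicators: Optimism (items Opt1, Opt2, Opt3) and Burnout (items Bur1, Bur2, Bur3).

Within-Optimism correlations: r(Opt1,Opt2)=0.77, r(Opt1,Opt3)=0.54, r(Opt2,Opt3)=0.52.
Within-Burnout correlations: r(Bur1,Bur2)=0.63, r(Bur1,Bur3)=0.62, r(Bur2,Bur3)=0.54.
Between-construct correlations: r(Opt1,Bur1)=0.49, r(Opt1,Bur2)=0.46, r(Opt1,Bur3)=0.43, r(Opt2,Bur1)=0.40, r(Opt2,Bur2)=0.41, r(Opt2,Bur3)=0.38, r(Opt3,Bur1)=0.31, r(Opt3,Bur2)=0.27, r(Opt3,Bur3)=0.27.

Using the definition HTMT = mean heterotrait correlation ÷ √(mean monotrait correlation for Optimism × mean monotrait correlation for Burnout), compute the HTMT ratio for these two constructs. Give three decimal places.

0.630

Mean between = 3.42/9 = 0.3800.
Mean within-Opt = 1.83/3 = 0.6100; mean within-Bur = 1.79/3 = 0.5967.
Geometric mean = √(0.6100 × 0.5967) = 0.6033.
HTMT = 0.3800 / 0.6033 = 0.630.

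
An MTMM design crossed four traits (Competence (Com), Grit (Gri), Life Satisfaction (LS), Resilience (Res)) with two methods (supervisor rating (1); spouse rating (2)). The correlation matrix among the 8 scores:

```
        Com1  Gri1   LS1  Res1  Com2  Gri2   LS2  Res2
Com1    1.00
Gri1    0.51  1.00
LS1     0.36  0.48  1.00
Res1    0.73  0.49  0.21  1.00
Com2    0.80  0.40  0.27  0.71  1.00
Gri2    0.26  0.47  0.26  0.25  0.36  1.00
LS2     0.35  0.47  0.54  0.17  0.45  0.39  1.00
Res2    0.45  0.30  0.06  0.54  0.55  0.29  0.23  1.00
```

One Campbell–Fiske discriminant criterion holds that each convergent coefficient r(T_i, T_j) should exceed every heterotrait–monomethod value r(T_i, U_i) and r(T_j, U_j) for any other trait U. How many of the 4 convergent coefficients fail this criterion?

Checking each validity diagonal entry against its comparison values:
Com (methods 1·2): 0.80 vs {0.51, 0.36, 0.36, 0.45, 0.73, 0.55} → pass.
Gri (methods 1·2): 0.47 vs {0.51, 0.36, 0.48, 0.39, 0.49, 0.29} → fail.
LS (methods 1·2): 0.54 vs {0.36, 0.45, 0.48, 0.39, 0.21, 0.23} → pass.
Res (methods 1·2): 0.54 vs {0.73, 0.55, 0.49, 0.29, 0.21, 0.23} → fail.
2 of 4 fail.

2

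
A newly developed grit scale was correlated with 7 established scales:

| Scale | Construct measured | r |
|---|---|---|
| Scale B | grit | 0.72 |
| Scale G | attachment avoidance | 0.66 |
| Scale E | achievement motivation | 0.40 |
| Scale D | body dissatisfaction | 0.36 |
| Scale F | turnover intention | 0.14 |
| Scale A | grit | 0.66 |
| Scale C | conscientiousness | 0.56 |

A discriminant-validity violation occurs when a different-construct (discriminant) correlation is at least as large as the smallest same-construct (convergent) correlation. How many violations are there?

1

Convergent (same construct = grit): Scale B, Scale A.
Smallest convergent = 0.66. Discriminant values: 0.66, 0.40, 0.36, 0.14, 0.56; count ≥ 0.66 → 1.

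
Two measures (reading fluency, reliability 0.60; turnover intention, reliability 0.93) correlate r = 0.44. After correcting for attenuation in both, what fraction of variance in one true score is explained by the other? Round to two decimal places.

0.35

Disattenuated r = 0.44 / √(0.60 × 0.93) = 0.44 / 0.7470 = 0.5890.
Shared true-score variance = 0.5890² = 0.3469 ≈ 0.35.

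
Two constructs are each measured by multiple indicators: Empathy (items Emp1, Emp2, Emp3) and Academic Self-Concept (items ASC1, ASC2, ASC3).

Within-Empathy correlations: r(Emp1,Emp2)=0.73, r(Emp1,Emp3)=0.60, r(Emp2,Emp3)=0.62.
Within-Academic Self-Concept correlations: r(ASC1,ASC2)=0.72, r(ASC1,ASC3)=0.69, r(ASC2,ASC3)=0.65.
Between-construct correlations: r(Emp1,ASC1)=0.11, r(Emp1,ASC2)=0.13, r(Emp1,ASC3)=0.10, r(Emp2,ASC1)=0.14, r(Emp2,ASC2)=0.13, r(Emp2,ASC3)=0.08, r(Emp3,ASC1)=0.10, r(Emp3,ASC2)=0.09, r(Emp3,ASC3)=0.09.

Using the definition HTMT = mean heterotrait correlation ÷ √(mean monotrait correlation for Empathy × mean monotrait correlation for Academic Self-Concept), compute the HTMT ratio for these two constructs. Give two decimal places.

0.16

Mean heterotrait r = 0.97/9 = 0.1078.
Mean within-Emp = 1.95/3 = 0.6500; mean within-ASC = 2.06/3 = 0.6867.
Geometric mean = √(0.6500 × 0.6867) = 0.6681.
HTMT = 0.1078 / 0.6681 = 0.16.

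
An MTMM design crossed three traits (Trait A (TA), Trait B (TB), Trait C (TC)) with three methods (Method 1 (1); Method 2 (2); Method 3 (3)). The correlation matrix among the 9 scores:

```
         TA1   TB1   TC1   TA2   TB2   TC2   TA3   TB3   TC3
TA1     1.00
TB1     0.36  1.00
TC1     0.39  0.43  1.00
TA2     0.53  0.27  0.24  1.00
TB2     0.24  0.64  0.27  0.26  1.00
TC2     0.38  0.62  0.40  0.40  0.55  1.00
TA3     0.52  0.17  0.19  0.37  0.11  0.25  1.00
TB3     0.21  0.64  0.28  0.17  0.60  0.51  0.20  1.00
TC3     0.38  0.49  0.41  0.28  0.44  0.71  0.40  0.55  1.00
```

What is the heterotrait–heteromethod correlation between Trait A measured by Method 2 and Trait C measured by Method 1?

0.24

Different traits and methods: r(TA2, TC1) = 0.24.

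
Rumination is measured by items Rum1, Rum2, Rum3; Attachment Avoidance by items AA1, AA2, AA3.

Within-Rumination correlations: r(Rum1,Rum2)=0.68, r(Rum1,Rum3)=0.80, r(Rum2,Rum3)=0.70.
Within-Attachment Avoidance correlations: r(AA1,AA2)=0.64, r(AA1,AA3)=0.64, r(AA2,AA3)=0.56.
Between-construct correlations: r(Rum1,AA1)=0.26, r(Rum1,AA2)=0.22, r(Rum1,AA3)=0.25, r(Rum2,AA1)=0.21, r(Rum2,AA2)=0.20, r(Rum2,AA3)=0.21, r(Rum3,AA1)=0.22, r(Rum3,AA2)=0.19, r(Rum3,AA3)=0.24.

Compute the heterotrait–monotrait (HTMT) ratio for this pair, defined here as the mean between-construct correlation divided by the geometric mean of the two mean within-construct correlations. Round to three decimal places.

0.333

Mean between = 2.00/9 = 0.2222.
Mean within-Rum = 2.18/3 = 0.7267; mean within-AA = 1.84/3 = 0.6133.
Geometric mean = √(0.7267 × 0.6133) = 0.6676.
HTMT = 0.2222 / 0.6676 = 0.333.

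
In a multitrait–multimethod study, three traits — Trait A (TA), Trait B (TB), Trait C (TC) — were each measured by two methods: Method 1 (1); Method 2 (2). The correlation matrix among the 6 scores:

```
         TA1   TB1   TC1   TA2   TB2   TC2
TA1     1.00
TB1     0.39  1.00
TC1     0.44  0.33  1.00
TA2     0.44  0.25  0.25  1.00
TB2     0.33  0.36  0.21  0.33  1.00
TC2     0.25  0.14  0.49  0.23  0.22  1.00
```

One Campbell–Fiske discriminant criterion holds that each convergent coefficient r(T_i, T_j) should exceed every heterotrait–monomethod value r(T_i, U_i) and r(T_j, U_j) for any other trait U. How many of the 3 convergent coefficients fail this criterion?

Convergent coefficients and their comparison sets:
TA (methods 1·2): 0.44 vs {0.39, 0.33, 0.44, 0.23} → fail.
TB (methods 1·2): 0.36 vs {0.39, 0.33, 0.33, 0.22} → fail.
TC (methods 1·2): 0.49 vs {0.44, 0.23, 0.33, 0.22} → pass.
2 of 3 fail.

2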